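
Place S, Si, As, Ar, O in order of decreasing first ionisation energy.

Removing the outermost electron gets harder across a period and easier down a group.
Here both period and group differ, so the two effects have to be weighed against each other.
As > Si: the two effects oppose for this pair; the across-period effect wins (947 vs 786 kJ/mol).
S > As: relative to As, both the across-period and down-group shifts push S's first ionization energy up.
O > S: O sits above S in group 16, so the down-group effect alone puts O higher.
Ar > O: the two effects oppose for this pair; the across-period effect wins (1521 vs 1314 kJ/mol).
For reference (kJ/mol): O 1314, Si 786, S 1000, Ar 1521, As 947.
So from highest to lowest: Ar > O > S > As > Si.

Ar > O > S > As > Si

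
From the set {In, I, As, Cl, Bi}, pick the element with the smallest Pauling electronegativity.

In

Cl is in period 3, group 17; As is in period 4, group 15; In is in period 5, group 13; I is in period 5, group 17; Bi is in period 6, group 15.
Smaller atoms with higher effective nuclear charge are more electronegative.
Neither a single period nor a single group — weigh both effects.
Bi > In: the two effects oppose for this pair; the across-period effect wins (2.02 vs 1.78).
As > Bi: they share group 15; the group trend gives As the larger value.
I > As: the two effects oppose for this pair; the across-period effect wins (2.66 vs 2.18).
Cl > I: Cl sits above I in group 17, so the down-group effect alone puts Cl higher.
For reference (Pauling): Cl 3.16, As 2.18, In 1.78, I 2.66, Bi 2.02.
The smallest Pauling electronegativity among these belongs to In.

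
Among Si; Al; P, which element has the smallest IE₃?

Al

The third ionization energy removes an electron from the +2 ion. For each element: Si²⁺ still has 2 valence electrons; Al²⁺ still has 1 valence electron; P²⁺ still has 3 valence electrons.
All are still removing valence electrons, so compare the +2 ions as you would atoms: IE_3 generally rises across a period (higher Z_eff) and falls down a group (larger shell), subject to the usual subshell exceptions.
Valence configurations: Si²⁺ [Ne]3s², Al²⁺ [Ne]3s¹, P²⁺ [Ne]3s²3p¹.
P²⁺ loses a lone 3p electron whereas Si²⁺ must break into a filled 3s² pair, so IE_3(Si) > IE_3(P) even though P has the higher nuclear charge.
The numbers (kJ/mol): Si 3232, Al 2745, P 2914.
So the third ionization energies run Al < P < Si.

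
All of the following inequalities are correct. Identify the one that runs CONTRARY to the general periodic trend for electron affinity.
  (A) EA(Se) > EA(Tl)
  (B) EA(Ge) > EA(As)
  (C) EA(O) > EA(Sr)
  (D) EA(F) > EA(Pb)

The general trend: electron affinity increases across a period and decreases down a group.
(A) Se (period 4, group 16) vs Tl (period 6, group 13): the stated order agrees with the simple trend.
(B) Ge (period 4, group 14) vs As (period 4, group 15): the stated order contradicts the simple trend.
(C) O (period 2, group 16) vs Sr (period 5, group 2): the stated order agrees with the simple trend.
(D) F (period 2, group 17) vs Pb (period 6, group 14): the stated order agrees with the simple trend.
The exception is (B): adding an electron to As's half-filled 4p³ is unfavourable, so Ge (4p²) has the more exothermic EA.

(B)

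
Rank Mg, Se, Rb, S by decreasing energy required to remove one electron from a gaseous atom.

Mg is in period 3, group 2; S is in period 3, group 16; Se is in period 4, group 16; Rb is in period 5, group 1.
Removing the outermost electron gets harder across a period and easier down a group.
These span different periods and groups, so the two trends combine.
Mg > Rb: both effects reinforce here, so Mg is clearly the higher of the two.
Se > Mg: the two effects oppose for this pair; the across-period effect wins (941 vs 738 kJ/mol).
S > Se: S sits above Se in group 16, so the down-group effect alone puts S higher.
Approximate values (kJ/mol): Mg 738, S 1000, Se 941, Rb 403.
So from highest to lowest: S > Se > Mg > Rb.

S > Se > Mg > Rb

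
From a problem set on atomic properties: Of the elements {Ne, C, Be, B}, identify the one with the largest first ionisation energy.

Removing the outermost electron gets harder across a period and easier down a group.
All lie in period 2; the across-period trend (first ionization energy increases left to right) applies, with the exception below.
Note the exception: Be has a higher first ionization energy than B, contrary to the simple trend — removing B's lone 2p electron is easier than breaking Be's filled 2s².
Tabulated first ionization energy (kJ/mol): Be 900, B 801, C 1086, Ne 2081.
The largest first ionisation energy among these belongs to Ne.

Ne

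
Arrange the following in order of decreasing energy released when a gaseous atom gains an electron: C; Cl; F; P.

Cl, F, C, P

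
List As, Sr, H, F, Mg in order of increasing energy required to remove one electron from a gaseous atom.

H is in period 1, group 1; F is in period 2, group 17; Mg is in period 3, group 2; As is in period 4, group 15; Sr is in period 5, group 2.
First ionization energy rises across a period (greater Z_eff holds electrons more tightly) and falls down a group (valence electrons are farther from the nucleus).
These span different periods and groups, so the two trends combine.
Mg > Sr: they share group 2; the group trend gives Mg the larger value.
As > Mg: the two effects oppose for this pair; the across-period effect wins (947 vs 738 kJ/mol).
H > As: the two effects oppose for this pair; the down-group effect wins (1312 vs 947 kJ/mol).
F > H: the two effects oppose for this pair; the across-period effect wins (1681 vs 1312 kJ/mol).
Approximate values (kJ/mol): H 1312, F 1681, Mg 738, As 947, Sr 550.
So from lowest to highest: Sr < Mg < As < H < F.

Sr, Mg, As, H, F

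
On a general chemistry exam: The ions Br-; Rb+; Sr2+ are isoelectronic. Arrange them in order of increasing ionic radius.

Sr2+ < Rb+ < Br-

All of these have 36 electrons, so size is governed by nuclear charge alone: the more protons, the stronger the pull on the same electron cloud, and the smaller the ion.
Nuclear charges: Sr2+ (Z=38), Rb+ (Z=37), Br- (Z=35).
Smallest to largest: Sr2+ < Rb+ < Br-.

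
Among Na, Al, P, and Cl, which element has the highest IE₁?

Na is in period 3, group 1; Al is in period 3, group 13; P is in period 3, group 15; Cl is in period 3, group 17.
Across a period the outer electron is held more tightly (higher IE₁); down a group it sits in a higher shell, more shielded, and comes off more easily.
All lie in period 3, so first ionization energy increases left to right.
The highest IE₁ among these belongs to Cl.

Cl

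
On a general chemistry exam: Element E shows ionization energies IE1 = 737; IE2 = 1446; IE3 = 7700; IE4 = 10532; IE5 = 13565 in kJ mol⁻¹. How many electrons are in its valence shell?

2

Look for the largest jump between consecutive ionization energies: IE3/IE2 ≈ 5.3, far larger than any earlier ratio.
That jump marks the point where a core electron is being removed. So the atom has 2 valence electrons.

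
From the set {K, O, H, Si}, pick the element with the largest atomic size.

K

H is in period 1, group 1; O is in period 2, group 16; Si is in period 3, group 14; K is in period 4, group 1.
Across a period the added protons contract the valence shell; down a group each new principal shell makes the atom larger.
These span different periods and groups, so the two trends combine.
O > H: period and group pull opposite ways; the down-group shift dominates (63 vs 32 pm).
Si > O: relative to O, both the across-period and down-group shifts push Si's atomic radius up.
K > Si: relative to Si, both the across-period and down-group shifts push K's atomic radius up.
For reference (pm): H 32, O 63, Si 116, K 196.
The largest atomic size among these belongs to K.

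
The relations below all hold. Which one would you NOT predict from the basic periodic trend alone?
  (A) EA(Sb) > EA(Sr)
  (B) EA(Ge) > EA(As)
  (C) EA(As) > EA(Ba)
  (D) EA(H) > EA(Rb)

The general trend: electron affinity increases across a period and decreases down a group.
(A) Sb (period 5, group 15) vs Sr (period 5, group 2): the stated order agrees with the simple trend.
(B) Ge (period 4, group 14) vs As (period 4, group 15): the stated order contradicts the simple trend.
(C) As (period 4, group 15) vs Ba (period 6, group 2): the stated order agrees with the simple trend.
(D) H (period 1, group 1) vs Rb (period 5, group 1): the stated order agrees with the simple trend.
The exception is (B): adding an electron to As's half-filled 4p³ is unfavourable, so Ge (4p²) has the more exothermic EA.

(B)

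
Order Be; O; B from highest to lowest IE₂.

The second ionization energy removes an electron from the +1 ion. For each element: Be⁺ still has 1 valence electron; O⁺ still has 5 valence electrons; B⁺ still has 2 valence electrons.
All are still removing valence electrons, so compare the +1 ions as you would atoms: IE_2 generally rises across a period (higher Z_eff) and falls down a group (larger shell), subject to the usual subshell exceptions.
Valence configurations: Be⁺ [He]2s¹, O⁺ [He]2s²2p³, B⁺ [He]2s².
Tabulated IE_2 (kJ/mol): Be 1757, O 3388, B 2427.
So the second ionization energies run Be < B < O.

O, B, Be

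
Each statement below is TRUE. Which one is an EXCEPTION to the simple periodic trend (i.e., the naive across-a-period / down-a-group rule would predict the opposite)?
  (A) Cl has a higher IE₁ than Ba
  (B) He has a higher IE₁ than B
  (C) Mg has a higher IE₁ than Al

(C)

The general trend: IE₁ increases across a period and decreases down a group.
(A) Cl (period 3, group 17) vs Ba (period 6, group 2): the stated order agrees with the simple trend.
(B) He (period 1, group 18) vs B (period 2, group 13): the stated order agrees with the simple trend.
(C) Mg (period 3, group 2) vs Al (period 3, group 13): the stated order contradicts the simple trend.
The exception is (C): Al's single 3p electron is easier to remove than one from Mg's filled 3s².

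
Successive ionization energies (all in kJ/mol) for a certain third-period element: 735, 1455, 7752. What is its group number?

Group 2

Look for the largest jump between consecutive ionization energies: IE3/IE2 ≈ 5.3, far larger than any earlier ratio.
That jump marks the point where a core electron is being removed. So the atom has 2 valence electrons.
A main-group element with 2 valence electrons is in group 2.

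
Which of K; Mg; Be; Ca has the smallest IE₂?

Ca

After 1 electron has been removed, what remains? K⁺ is the bare [Ar] core; Mg⁺ still has 1 valence electron; Be⁺ still has 1 valence electron; Ca⁺ still has 1 valence electron.
Pulling an electron out of a noble-gas core costs far more than removing a remaining valence electron, so K sits at the high end of IE_2.
Valence configurations: Mg⁺ [Ne]3s¹, Be⁺ [He]2s¹, Ca⁺ [Ar]4s¹.
Approximate IE_2 values (kJ/mol): K 3052, Mg 1451, Be 1757, Ca 1145.
So the second ionization energies run Ca < Mg < Be < K.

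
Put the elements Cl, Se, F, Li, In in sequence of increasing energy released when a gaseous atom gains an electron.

Li is in period 2, group 1; F is in period 2, group 17; Cl is in period 3, group 17; Se is in period 4, group 16; In is in period 5, group 13.
EA tends to increase across a period and decrease down a group, though the pattern is less regular than for IE or radius.
Here both period and group differ, so the two effects have to be weighed against each other.
Li > In: period and group pull opposite ways; the down-group shift dominates (60 vs 29 kJ/mol).
Se > Li: period and group pull opposite ways; the across-period shift dominates (195 vs 60 kJ/mol).
F > Se: relative to Se, both the across-period and down-group shifts push F's electron affinity up.
Cl > F: this pair runs against the simple trend — see the exception note.
Note the exception: Cl has a higher electron affinity than F, contrary to the simple trend — F's small 2p subshell makes the incoming electron feel strong e⁻–e⁻ repulsion, so Cl actually releases more energy on gaining an electron.
Tabulated electron affinity (kJ/mol): Li 60, F 328, Cl 349, Se 195, In 29.
So from lowest to highest: In < Li < Se < F < Cl.

In < Li < Se < F < Cl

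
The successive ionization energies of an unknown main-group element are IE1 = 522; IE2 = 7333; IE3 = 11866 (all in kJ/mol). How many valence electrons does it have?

Look for the largest jump between consecutive ionization energies: IE2/IE1 ≈ 14.0, far larger than any earlier ratio.
That jump marks the point where a core electron is being removed. So the atom has 1 valence electron.

1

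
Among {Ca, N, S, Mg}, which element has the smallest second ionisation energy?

IE_2 is the cost of taking one more electron from the +1 cation: Ca⁺ still has 1 valence electron; N⁺ still has 4 valence electrons; S⁺ still has 5 valence electrons; Mg⁺ still has 1 valence electron.
All are still removing valence electrons, so compare the +1 ions as you would atoms: IE_2 generally rises across a period (higher Z_eff) and falls down a group (larger shell), subject to the usual subshell exceptions.
Valence configurations: Ca⁺ [Ar]4s¹, N⁺ [He]2s²2p², S⁺ [Ne]3s²3p³, Mg⁺ [Ne]3s¹.
The numbers (kJ/mol): Ca 1145, N 2856, S 2252, Mg 1451.
So the second ionization energies run Ca < Mg < S < N.

Ca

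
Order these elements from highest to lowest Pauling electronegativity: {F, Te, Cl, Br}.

F > Cl > Br > Te

Smaller atoms with higher effective nuclear charge are more electronegative.
Neither a single period nor a single group — weigh both effects.
Br > Te: relative to Te, both the across-period and down-group shifts push Br's electronegativity up.
Cl > Br: they share group 17; the group trend gives Cl the larger value.
F > Cl: they share group 17; the group trend gives F the larger value.
Tabulated electronegativity (Pauling): F 3.98, Cl 3.16, Br 2.96, Te 2.10.
So from highest to lowest: F > Cl > Br > Te.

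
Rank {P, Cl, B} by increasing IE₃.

Consider each +2 ion: P²⁺ still has 3 valence electrons; Cl²⁺ still has 5 valence electrons; B²⁺ still has 1 valence electron.
All are still removing valence electrons, so compare the +2 ions as you would atoms: IE_3 generally rises across a period (higher Z_eff) and falls down a group (larger shell), subject to the usual subshell exceptions.
Valence configurations: P²⁺ [Ne]3s²3p¹, Cl²⁺ [Ne]3s²3p³, B²⁺ [He]2s¹.
The numbers (kJ/mol): P 2914, Cl 3822, B 3660.
Hence IE_3: P < B < Cl.

P, B, Cl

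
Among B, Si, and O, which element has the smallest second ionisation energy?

Si

Consider each +1 ion: B⁺ still has 2 valence electrons; Si⁺ still has 3 valence electrons; O⁺ still has 5 valence electrons.
All are still removing valence electrons, so compare the +1 ions as you would atoms: IE_2 generally rises across a period (higher Z_eff) and falls down a group (larger shell), subject to the usual subshell exceptions.
Valence configurations: B⁺ [He]2s², Si⁺ [Ne]3s²3p¹, O⁺ [He]2s²2p³.
Tabulated IE_2 (kJ/mol): B 2427, Si 1577, O 3388.
Overall IE_2 order: Si < B < O.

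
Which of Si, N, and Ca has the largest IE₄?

N

IE_4 is the cost of taking one more electron from the +3 cation: Si³⁺ still has 1 valence electron; N³⁺ still has 2 valence electrons; Ca³⁺ is already 1 electron into the core.
Usually core removal costs more than valence removal, but here the competition is close: a tightly held n=2 valence electron can cost more to remove than an n=3 core electron, so the actual values have to decide it.
Valence configurations: Si³⁺ [Ne]3s¹, N³⁺ [He]2s².
Approximate IE_4 values (kJ/mol): Si 4356, N 7475, Ca 6491.
So the fourth ionization energies run Si < Ca < N.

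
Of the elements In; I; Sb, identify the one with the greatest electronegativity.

I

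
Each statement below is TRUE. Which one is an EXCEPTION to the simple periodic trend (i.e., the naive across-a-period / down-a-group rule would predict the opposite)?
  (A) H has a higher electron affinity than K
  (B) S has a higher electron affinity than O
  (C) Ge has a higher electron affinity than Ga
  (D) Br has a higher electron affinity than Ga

The general trend: electron affinity increases across a period and decreases down a group.
(A) H (period 1, group 1) vs K (period 4, group 1): the stated order agrees with the simple trend.
(B) S (period 3, group 16) vs O (period 2, group 16): the stated order contradicts the simple trend.
(C) Ge (period 4, group 14) vs Ga (period 4, group 13): the stated order agrees with the simple trend.
(D) Br (period 4, group 17) vs Ga (period 4, group 13): the stated order agrees with the simple trend.
The exception is (B): the compact 2p subshell of O repels the added electron more than S's larger 3p does.

(B)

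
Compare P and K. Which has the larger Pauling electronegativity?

Electronegativity increases across a period and decreases down a group, tracking effective nuclear charge and atomic size.
Neither a single period nor a single group — weigh both effects.
P > K: relative to K, both the across-period and down-group shifts push P's electronegativity up.
Approximate values (Pauling): P 2.19, K 0.82.
So P has the larger Pauling electronegativity (P > K).

P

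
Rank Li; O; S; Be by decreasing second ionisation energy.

IE_2 is the cost of taking one more electron from the +1 cation: Li⁺ is the bare [He] core; O⁺ still has 5 valence electrons; S⁺ still has 5 valence electrons; Be⁺ still has 1 valence electron.
Core electrons are held far more tightly than valence electrons, so Li tops the IE_2 order.
Valence configurations: O⁺ [He]2s²2p³, S⁺ [Ne]3s²3p³, Be⁺ [He]2s¹.
Tabulated IE_2 (kJ/mol): Li 7298, O 3388, S 2252, Be 1757.
Putting it together, IE_2: Be < S < O < Li.

Li > O > S > Be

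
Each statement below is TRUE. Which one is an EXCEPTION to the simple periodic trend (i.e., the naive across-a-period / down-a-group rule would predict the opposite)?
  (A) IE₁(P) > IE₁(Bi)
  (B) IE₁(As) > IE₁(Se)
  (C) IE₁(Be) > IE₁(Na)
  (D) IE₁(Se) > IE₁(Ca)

The general trend: first ionization energy increases across a period and decreases down a group.
(A) P (period 3, group 15) vs Bi (period 6, group 15): the stated order agrees with the simple trend.
(B) As (period 4, group 15) vs Se (period 4, group 16): the stated order contradicts the simple trend.
(C) Be (period 2, group 2) vs Na (period 3, group 1): the stated order agrees with the simple trend.
(D) Se (period 4, group 16) vs Ca (period 4, group 2): the stated order agrees with the simple trend.
The exception is (B): Se (4p⁴) ionizes more easily than half-filled As (4p³).

(B)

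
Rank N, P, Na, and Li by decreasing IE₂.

Li > Na > N > P

The second ionization energy removes an electron from the +1 ion. For each element: N⁺ still has 4 valence electrons; P⁺ still has 4 valence electrons; Na⁺ is the bare [Ne] core; Li⁺ is the bare [He] core.
Pulling an electron out of a noble-gas core costs far more than removing a remaining valence electron, so Na and Li sit at the high end of IE_2.
Valence configurations: N⁺ [He]2s²2p², P⁺ [Ne]3s²3p².
Approximate IE_2 values (kJ/mol): N 2856, P 1907, Na 4562, Li 7298.
Hence IE_2: P < N < Na < Li.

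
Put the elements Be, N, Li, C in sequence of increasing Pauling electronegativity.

Li is in period 2, group 1; Be is in period 2, group 2; C is in period 2, group 14; N is in period 2, group 15.
Electronegativity increases across a period and decreases down a group, tracking effective nuclear charge and atomic size.
All lie in period 2, so electronegativity increases left to right.
So from lowest to highest: Li < Be < C < N.

Li < Be < C < N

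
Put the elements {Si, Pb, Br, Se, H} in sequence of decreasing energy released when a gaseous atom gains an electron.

Br > Se > Si > H > Pb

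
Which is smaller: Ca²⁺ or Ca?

Forming Ca²⁺ removes 2 electrons from Ca. Fewer electrons for the same nuclear charge means less shielding and a higher Z_eff on the remaining electrons, and for main-group metals the entire outer shell is lost.
A cation is smaller than its parent atom: Ca²⁺ < Ca.

Ca²⁺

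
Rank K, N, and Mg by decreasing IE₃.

Mg > N > K

After 2 electrons have been removed, what remains? K²⁺ is already 1 electron into the core; N²⁺ still has 3 valence electrons; Mg²⁺ is the bare [Ne] core.
Usually core removal costs more than valence removal, but here the competition is close: a tightly held n=2 valence electron can cost more to remove than an n=3 core electron, so the actual values have to decide it.
Approximate IE_3 values (kJ/mol): K 4420, N 4578, Mg 7733.
Putting it together, IE_3: K < N < Mg.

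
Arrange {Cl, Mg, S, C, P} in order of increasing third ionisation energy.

IE_3 is the cost of taking one more electron from the +2 cation: Cl²⁺ still has 5 valence electrons; Mg²⁺ is the bare [Ne] core; S²⁺ still has 4 valence electrons; C²⁺ still has 2 valence electrons; P²⁺ still has 3 valence electrons.
Breaking into a closed-shell core is much more expensive than removing a leftover valence electron — Mg has the largest IE_3 here.
Valence configurations: Cl²⁺ [Ne]3s²3p³, S²⁺ [Ne]3s²3p², C²⁺ [He]2s², P²⁺ [Ne]3s²3p¹.
Tabulated IE_3 (kJ/mol): Cl 3822, Mg 7733, S 3357, C 4620, P 2914.
Hence IE_3: P < S < Cl < C < Mg.

P, S, Cl, C, Mg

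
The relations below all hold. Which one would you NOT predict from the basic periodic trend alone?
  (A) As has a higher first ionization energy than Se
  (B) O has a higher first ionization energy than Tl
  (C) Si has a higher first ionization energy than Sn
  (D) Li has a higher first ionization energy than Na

The general trend: first ionization energy increases across a period and decreases down a group.
(A) As (period 4, group 15) vs Se (period 4, group 16): the stated order contradicts the simple trend.
(B) O (period 2, group 16) vs Tl (period 6, group 13): the stated order agrees with the simple trend.
(C) Si (period 3, group 14) vs Sn (period 5, group 14): the stated order agrees with the simple trend.
(D) Li (period 2, group 1) vs Na (period 3, group 1): the stated order agrees with the simple trend.
The exception is (A): Se (4p⁴) ionizes more easily than half-filled As (4p³).

(A)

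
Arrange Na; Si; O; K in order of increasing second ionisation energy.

Si, K, O, Na

The second ionization energy removes an electron from the +1 ion. For each element: Na⁺ is the bare [Ne] core; Si⁺ still has 3 valence electrons; O⁺ still has 5 valence electrons; K⁺ is the bare [Ar] core.
Usually core removal costs more than valence removal, but here the competition is close: a tightly held n=2 valence electron can cost more to remove than an n=3 core electron, so the actual values have to decide it.
Valence configurations: Si⁺ [Ne]3s²3p¹, O⁺ [He]2s²2p³.
Tabulated IE_2 (kJ/mol): Na 4562, Si 1577, O 3388, K 3052.
Overall IE_2 order: Si < K < O < Na.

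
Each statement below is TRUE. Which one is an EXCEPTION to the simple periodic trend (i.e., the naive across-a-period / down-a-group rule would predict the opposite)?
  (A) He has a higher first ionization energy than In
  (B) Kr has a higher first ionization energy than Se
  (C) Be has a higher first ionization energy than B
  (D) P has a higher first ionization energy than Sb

(C)

The general trend: first ionization energy increases across a period and decreases down a group.
(A) He (period 1, group 18) vs In (period 5, group 13): the stated order agrees with the simple trend.
(B) Kr (period 4, group 18) vs Se (period 4, group 16): the stated order agrees with the simple trend.
(C) Be (period 2, group 2) vs B (period 2, group 13): the stated order contradicts the simple trend.
(D) P (period 3, group 15) vs Sb (period 5, group 15): the stated order agrees with the simple trend.
The exception is (C): removing B's lone 2p electron is easier than breaking Be's filled 2s².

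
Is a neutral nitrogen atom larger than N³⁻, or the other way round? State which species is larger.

N³⁻

Forming N³⁻ adds 3 electrons to N. More electron–electron repulsion in the same shell, with unchanged nuclear charge, lets the cloud expand.
An anion is larger than its parent atom: N³⁻ > N.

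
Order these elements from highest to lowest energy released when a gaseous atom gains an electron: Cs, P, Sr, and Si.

Si, P, Cs, Sr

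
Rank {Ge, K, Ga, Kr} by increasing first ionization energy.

K is in period 4, group 1; Ga is in period 4, group 13; Ge is in period 4, group 14; Kr is in period 4, group 18.
IE₁ increases left→right with effective nuclear charge and decreases top→bottom as the valence shell moves farther out.
All lie in period 4, so first ionization energy increases left to right.
So from lowest to highest: K < Ga < Ge < Kr.

K < Ga < Ge < Kr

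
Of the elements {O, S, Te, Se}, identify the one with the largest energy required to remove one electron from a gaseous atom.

O is in period 2, group 16; S is in period 3, group 16; Se is in period 4, group 16; Te is in period 5, group 16.
IE₁ increases left→right with effective nuclear charge and decreases top→bottom as the valence shell moves farther out.
All are in group 16, so first ionization energy increases up the group.
The largest energy required to remove one electron from a gaseous atom among these belongs to O.

O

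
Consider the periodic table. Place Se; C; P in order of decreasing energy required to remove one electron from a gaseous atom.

C is in period 2, group 14; P is in period 3, group 15; Se is in period 4, group 16.
Removing the outermost electron gets harder across a period and easier down a group.
These sit on a diagonal, where the across-period and down-group effects partly cancel.
P > Se: period and group pull opposite ways; the down-group shift dominates (1012 vs 941 kJ/mol).
C > P: period and group pull opposite ways; the down-group shift dominates (1086 vs 1012 kJ/mol).
Tabulated first ionization energy (kJ/mol): C 1086, P 1012, Se 941.
So from highest to lowest: C > P > Se.

C, P, Se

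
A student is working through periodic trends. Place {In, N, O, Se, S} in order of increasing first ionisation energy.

N is in period 2, group 15; O is in period 2, group 16; S is in period 3, group 16; Se is in period 4, group 16; In is in period 5, group 13.
Removing the outermost electron gets harder across a period and easier down a group.
These span different periods and groups, so the two trends combine.
Se > In: relative to In, both the across-period and down-group shifts push Se's first ionization energy up.
S > Se: they share group 16; the group trend gives S the larger value.
O > S: they share group 16; the group trend gives O the larger value.
N > O: this pair runs against the simple trend — see the exception note.
Note the exception: N has a higher first ionization energy than O, contrary to the simple trend — pairing an electron in O's 2p⁴ costs repulsion energy, so O ionizes more easily than half-filled N (2p³).
For reference (kJ/mol): N 1402, O 1314, S 1000, Se 941, In 558.
So from lowest to highest: In < Se < S < O < N.

In < Se < S < O < N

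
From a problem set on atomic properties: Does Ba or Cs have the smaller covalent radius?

Ba

Cs is in period 6, group 1; Ba is in period 6, group 2.
Atomic radius shrinks across a period as nuclear charge pulls the same shell inward, and grows down a group as new shells are added.
All lie in period 6, so atomic radius increases right to left.
So Ba has the smaller covalent radius (Ba < Cs).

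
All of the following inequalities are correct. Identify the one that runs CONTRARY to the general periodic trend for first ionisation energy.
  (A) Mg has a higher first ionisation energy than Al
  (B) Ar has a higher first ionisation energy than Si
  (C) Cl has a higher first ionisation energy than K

The general trend: first ionisation energy increases across a period and decreases down a group.
(A) Mg (period 3, group 2) vs Al (period 3, group 13): the stated order contradicts the simple trend.
(B) Ar (period 3, group 18) vs Si (period 3, group 14): the stated order agrees with the simple trend.
(C) Cl (period 3, group 17) vs K (period 4, group 1): the stated order agrees with the simple trend.
The exception is (A): Al's single 3p electron is easier to remove than one from Mg's filled 3s².

(A)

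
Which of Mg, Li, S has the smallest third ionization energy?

S

IE_3 is the cost of taking one more electron from the +2 cation: Mg²⁺ is the bare [Ne] core; Li²⁺ is already 1 electron into the core; S²⁺ still has 4 valence electrons.
Breaking into a closed-shell core is much more expensive than removing a leftover valence electron — Mg and Li have the largest IE_3 here.
Approximate IE_3 values (kJ/mol): Mg 7733, Li 11815, S 3357.
Overall IE_3 order: S < Mg < Li.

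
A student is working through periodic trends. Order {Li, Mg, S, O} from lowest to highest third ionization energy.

S < O < Mg < Li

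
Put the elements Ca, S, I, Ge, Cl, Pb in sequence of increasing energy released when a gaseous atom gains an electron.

Ca < Pb < Ge < S < I < Cl

S is in period 3, group 16; Cl is in period 3, group 17; Ca is in period 4, group 2; Ge is in period 4, group 14; I is in period 5, group 17; Pb is in period 6, group 14.
Adding an electron releases more energy for atoms nearer the top right (short of the noble gases).
These span different periods and groups, so the two trends combine.
Pb > Ca: the two effects oppose for this pair; the across-period effect wins (35 vs 2 kJ/mol).
Ge > Pb: Ge sits above Pb in group 14, so the down-group effect alone puts Ge higher.
S > Ge: relative to Ge, both the across-period and down-group shifts push S's electron affinity up.
I > S: period and group pull opposite ways; the across-period shift dominates (295 vs 200 kJ/mol).
Cl > I: Cl sits above I in group 17, so the down-group effect alone puts Cl higher.
Tabulated electron affinity (kJ/mol): S 200, Cl 349, Ca 2, Ge 119, I 295, Pb 35.
So from lowest to highest: Ca < Pb < Ge < S < I < Cl.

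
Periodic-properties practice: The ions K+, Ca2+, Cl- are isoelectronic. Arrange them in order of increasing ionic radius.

Ca2+ < K+ < Cl-

All of these have 18 electrons, so size is governed by nuclear charge alone: the more protons, the stronger the pull on the same electron cloud, and the smaller the ion.
Nuclear charges: Ca2+ (Z=20), K+ (Z=19), Cl- (Z=17).
Smallest to largest: Ca2+ < K+ < Cl-.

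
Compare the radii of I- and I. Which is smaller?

I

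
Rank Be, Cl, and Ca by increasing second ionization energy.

After 1 electron has been removed, what remains? Be⁺ still has 1 valence electron; Cl⁺ still has 6 valence electrons; Ca⁺ still has 1 valence electron.
All are still removing valence electrons, so compare the +1 ions as you would atoms: IE_2 generally rises across a period (higher Z_eff) and falls down a group (larger shell), subject to the usual subshell exceptions.
Valence configurations: Be⁺ [He]2s¹, Cl⁺ [Ne]3s²3p⁴, Ca⁺ [Ar]4s¹.
Tabulated IE_2 (kJ/mol): Be 1757, Cl 2298, Ca 1145.
Hence IE_2: Ca < Be < Cl.

Ca < Be < Cl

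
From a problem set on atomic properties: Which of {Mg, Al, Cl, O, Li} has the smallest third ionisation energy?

Al

Consider each +2 ion: Mg²⁺ is the bare [Ne] core; Al²⁺ still has 1 valence electron; Cl²⁺ still has 5 valence electrons; O²⁺ still has 4 valence electrons; Li²⁺ is already 1 electron into the core.
Pulling an electron out of a noble-gas core costs far more than removing a remaining valence electron, so Mg and Li sit at the high end of IE_3.
Valence configurations: Al²⁺ [Ne]3s¹, Cl²⁺ [Ne]3s²3p³, O²⁺ [He]2s²2p².
Tabulated IE_3 (kJ/mol): Mg 7733, Al 2745, Cl 3822, O 5300, Li 11815.
Hence IE_3: Al < Cl < O < Mg < Li.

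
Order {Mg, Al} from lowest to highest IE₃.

IE_3 is the cost of taking one more electron from the +2 cation: Mg²⁺ is the bare [Ne] core; Al²⁺ still has 1 valence electron.
Core electrons are held far more tightly than valence electrons, so Mg tops the IE_3 order.
Tabulated IE_3 (kJ/mol): Mg 7733, Al 2745.
Hence IE_3: Al < Mg.

Al < Mg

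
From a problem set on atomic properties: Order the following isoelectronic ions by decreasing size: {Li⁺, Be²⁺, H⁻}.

All of these have 2 electrons, so size is governed by nuclear charge alone: the more protons, the stronger the pull on the same electron cloud, and the smaller the ion.
Nuclear charges: Be²⁺ (Z=4), Li⁺ (Z=3), H⁻ (Z=1).
Largest to smallest: H⁻ > Li⁺ > Be²⁺.

H⁻ > Li⁺ > Be²⁺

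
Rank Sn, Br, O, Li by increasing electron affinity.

Adding an electron releases more energy for atoms nearer the top right (short of the noble gases).
Here both period and group differ, so the two effects have to be weighed against each other.
Sn > Li: period and group pull opposite ways; the across-period shift dominates (107 vs 60 kJ/mol).
O > Sn: both effects reinforce here, so O is clearly the higher of the two.
Br > O: the two effects oppose for this pair; the across-period effect wins (325 vs 141 kJ/mol).
Tabulated electron affinity (kJ/mol): Li 60, O 141, Br 325, Sn 107.
So from lowest to highest: Li < Sn < O < Br.

Li < Sn < O < Br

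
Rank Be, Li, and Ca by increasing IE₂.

IE_2 is the cost of taking one more electron from the +1 cation: Be⁺ still has 1 valence electron; Li⁺ is the bare [He] core; Ca⁺ still has 1 valence electron.
Breaking into a closed-shell core is much more expensive than removing a leftover valence electron — Li has the largest IE_2 here.
Valence configurations: Be⁺ [He]2s¹, Ca⁺ [Ar]4s¹.
The numbers (kJ/mol): Be 1757, Li 7298, Ca 1145.
Hence IE_2: Ca < Be < Li.

Ca < Be < Li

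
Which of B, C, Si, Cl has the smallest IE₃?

Consider each +2 ion: B²⁺ still has 1 valence electron; C²⁺ still has 2 valence electrons; Si²⁺ still has 2 valence electrons; Cl²⁺ still has 5 valence electrons.
All are still removing valence electrons, so compare the +2 ions as you would atoms: IE_3 generally rises across a period (higher Z_eff) and falls down a group (larger shell), subject to the usual subshell exceptions.
Valence configurations: B²⁺ [He]2s¹, C²⁺ [He]2s², Si²⁺ [Ne]3s², Cl²⁺ [Ne]3s²3p³.
The numbers (kJ/mol): B 3660, C 4620, Si 3232, Cl 3822.
Overall IE_3 order: Si < B < Cl < C.

Si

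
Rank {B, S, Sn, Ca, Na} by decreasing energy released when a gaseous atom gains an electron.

S > Sn > Na > B > Ca

B is in period 2, group 13; Na is in period 3, group 1; S is in period 3, group 16; Ca is in period 4, group 2; Sn is in period 5, group 14.
Atoms with high Z_eff and room in the valence shell (especially the halogens) have the most exothermic electron affinities.
Neither a single period nor a single group — weigh both effects.
B > Ca: relative to Ca, both the across-period and down-group shifts push B's electron affinity up.
Na > B: this pair runs against the simple trend — see the exception note.
Sn > Na: the two effects oppose for this pair; the across-period effect wins (107 vs 53 kJ/mol).
S > Sn: relative to Sn, both the across-period and down-group shifts push S's electron affinity up.
Note the exception: Na has a higher electron affinity than B, contrary to the simple trend — B's ns²np¹ configuration gives only a small electron affinity — the sparsely filled np subshell binds an added electron weakly.
Approximate values (kJ/mol): B 27, Na 53, S 200, Ca 2, Sn 107.
So from highest to lowest: S > Sn > Na > B > Ca.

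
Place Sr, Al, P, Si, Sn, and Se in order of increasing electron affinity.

Sr < Al < P < Sn < Si < Se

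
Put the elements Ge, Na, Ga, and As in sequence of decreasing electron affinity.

Ge > As > Na > Ga

EA tends to increase across a period and decrease down a group, though the pattern is less regular than for IE or radius.
Here both period and group differ, so the two effects have to be weighed against each other.
Na > Ga: period and group pull opposite ways; the down-group shift dominates (53 vs 29 kJ/mol).
As > Na: period and group pull opposite ways; the across-period shift dominates (78 vs 53 kJ/mol).
Ge > As: this pair runs against the simple trend — see the exception note.
Note the exception: Ge has a higher electron affinity than As, contrary to the simple trend — adding an electron to As's half-filled 4p³ is unfavourable, so Ge (4p²) has the more exothermic EA.
Approximate values (kJ/mol): Na 53, Ga 29, Ge 119, As 78.
So from highest to lowest: Ge > As > Na > Ga.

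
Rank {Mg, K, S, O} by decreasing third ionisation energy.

Mg > O > K > S

After 2 electrons have been removed, what remains? Mg²⁺ is the bare [Ne] core; K²⁺ is already 1 electron into the core; S²⁺ still has 4 valence electrons; O²⁺ still has 4 valence electrons.
Usually core removal costs more than valence removal, but here the competition is close: a tightly held n=2 valence electron can cost more to remove than an n=3 core electron, so the actual values have to decide it.
Valence configurations: S²⁺ [Ne]3s²3p², O²⁺ [He]2s²2p².
The numbers (kJ/mol): Mg 7733, K 4420, S 3357, O 5300.
Hence IE_3: S < K < O < Mg.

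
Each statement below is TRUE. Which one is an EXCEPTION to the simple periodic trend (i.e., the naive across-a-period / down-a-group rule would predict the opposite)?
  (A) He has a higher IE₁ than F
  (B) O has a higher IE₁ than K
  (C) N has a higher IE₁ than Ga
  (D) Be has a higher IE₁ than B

(D)

The general trend: IE₁ increases across a period and decreases down a group.
(A) He (period 1, group 18) vs F (period 2, group 17): the stated order agrees with the simple trend.
(B) O (period 2, group 16) vs K (period 4, group 1): the stated order agrees with the simple trend.
(C) N (period 2, group 15) vs Ga (period 4, group 13): the stated order agrees with the simple trend.
(D) Be (period 2, group 2) vs B (period 2, group 13): the stated order contradicts the simple trend.
The exception is (D): removing B's lone 2p electron is easier than breaking Be's filled 2s².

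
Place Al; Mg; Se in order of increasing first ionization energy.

Al < Mg < Se

Mg is in period 3, group 2; Al is in period 3, group 13; Se is in period 4, group 16.
First ionization energy rises across a period (greater Z_eff holds electrons more tightly) and falls down a group (valence electrons are farther from the nucleus).
These span different periods and groups, so the two trends combine.
Mg > Al: this pair runs against the simple trend — see the exception note.
Se > Mg: period and group pull opposite ways; the across-period shift dominates (941 vs 738 kJ/mol).
Note the exception: Mg has a higher first ionization energy than Al, contrary to the simple trend — Al's single 3p electron is easier to remove than one from Mg's filled 3s².
Approximate values (kJ/mol): Mg 738, Al 578, Se 941.
So from lowest to highest: Al < Mg < Se.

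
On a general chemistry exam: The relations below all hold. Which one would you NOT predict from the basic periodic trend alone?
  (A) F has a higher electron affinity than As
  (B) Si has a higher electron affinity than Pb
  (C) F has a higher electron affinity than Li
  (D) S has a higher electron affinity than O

(D)

The general trend: electron affinity increases across a period and decreases down a group.
(A) F (period 2, group 17) vs As (period 4, group 15): the stated order agrees with the simple trend.
(B) Si (period 3, group 14) vs Pb (period 6, group 14): the stated order agrees with the simple trend.
(C) F (period 2, group 17) vs Li (period 2, group 1): the stated order agrees with the simple trend.
(D) S (period 3, group 16) vs O (period 2, group 16): the stated order contradicts the simple trend.
The exception is (D): the compact 2p subshell of O repels the added electron more than S's larger 3p does.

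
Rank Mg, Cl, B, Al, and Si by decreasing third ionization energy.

The third ionization energy removes an electron from the +2 ion. For each element: Mg²⁺ is the bare [Ne] core; Cl²⁺ still has 5 valence electrons; B²⁺ still has 1 valence electron; Al²⁺ still has 1 valence electron; Si²⁺ still has 2 valence electrons.
Pulling an electron out of a noble-gas core costs far more than removing a remaining valence electron, so Mg sits at the high end of IE_3.
Valence configurations: Cl²⁺ [Ne]3s²3p³, B²⁺ [He]2s¹, Al²⁺ [Ne]3s¹, Si²⁺ [Ne]3s².
Tabulated IE_3 (kJ/mol): Mg 7733, Cl 3822, B 3660, Al 2745, Si 3232.
Overall IE_3 order: Al < Si < B < Cl < Mg.

Mg, Cl, B, Si, Al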